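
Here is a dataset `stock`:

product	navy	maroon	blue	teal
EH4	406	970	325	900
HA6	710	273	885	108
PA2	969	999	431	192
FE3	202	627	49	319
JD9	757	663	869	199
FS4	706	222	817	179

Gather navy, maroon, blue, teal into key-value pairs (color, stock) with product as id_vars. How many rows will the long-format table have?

6 product values × 4 melted columns = 24 rows.

24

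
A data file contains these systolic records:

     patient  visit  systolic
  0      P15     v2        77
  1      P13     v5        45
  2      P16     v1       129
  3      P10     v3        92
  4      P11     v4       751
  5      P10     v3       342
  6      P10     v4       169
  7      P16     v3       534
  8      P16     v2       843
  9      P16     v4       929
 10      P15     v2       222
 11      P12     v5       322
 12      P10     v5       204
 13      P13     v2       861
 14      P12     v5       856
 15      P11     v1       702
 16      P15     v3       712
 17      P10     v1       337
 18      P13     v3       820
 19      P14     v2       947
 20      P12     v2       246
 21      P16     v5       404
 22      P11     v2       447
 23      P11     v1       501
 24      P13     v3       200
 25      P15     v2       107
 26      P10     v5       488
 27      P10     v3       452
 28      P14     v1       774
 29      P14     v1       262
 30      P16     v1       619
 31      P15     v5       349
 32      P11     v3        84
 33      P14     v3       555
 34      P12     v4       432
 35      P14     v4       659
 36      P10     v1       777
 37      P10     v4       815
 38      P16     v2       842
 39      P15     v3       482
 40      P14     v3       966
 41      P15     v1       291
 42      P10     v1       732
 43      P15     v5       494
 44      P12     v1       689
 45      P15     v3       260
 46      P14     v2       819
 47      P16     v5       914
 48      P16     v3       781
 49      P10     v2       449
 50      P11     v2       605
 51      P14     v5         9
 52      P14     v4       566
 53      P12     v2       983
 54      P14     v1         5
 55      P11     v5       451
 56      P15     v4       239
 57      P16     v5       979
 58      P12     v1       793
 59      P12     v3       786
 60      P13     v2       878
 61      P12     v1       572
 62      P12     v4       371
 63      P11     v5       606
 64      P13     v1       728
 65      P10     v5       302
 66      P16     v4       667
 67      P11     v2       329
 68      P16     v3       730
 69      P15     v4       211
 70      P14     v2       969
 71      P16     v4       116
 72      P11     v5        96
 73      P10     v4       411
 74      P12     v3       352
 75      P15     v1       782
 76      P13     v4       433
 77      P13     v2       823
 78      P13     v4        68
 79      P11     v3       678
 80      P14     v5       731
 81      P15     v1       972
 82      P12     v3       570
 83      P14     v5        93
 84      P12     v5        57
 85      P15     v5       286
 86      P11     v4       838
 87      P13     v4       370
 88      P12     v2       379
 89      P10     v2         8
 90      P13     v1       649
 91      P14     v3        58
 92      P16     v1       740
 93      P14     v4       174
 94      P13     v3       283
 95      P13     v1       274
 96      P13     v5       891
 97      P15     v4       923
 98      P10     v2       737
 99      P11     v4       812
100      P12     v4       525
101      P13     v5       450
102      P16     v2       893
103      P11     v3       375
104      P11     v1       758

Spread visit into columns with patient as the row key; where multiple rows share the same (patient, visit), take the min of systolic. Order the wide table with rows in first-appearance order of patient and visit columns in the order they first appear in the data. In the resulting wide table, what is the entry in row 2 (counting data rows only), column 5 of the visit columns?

With rows in first-appearance order of patient, row 2 is patient=P13. visit columns in first-appearance order: v2, v5, v1, v3, v4; column 5 is v4.
Long rows with patient=P13, visit=v4: min(433, 68, 370) = 68.

68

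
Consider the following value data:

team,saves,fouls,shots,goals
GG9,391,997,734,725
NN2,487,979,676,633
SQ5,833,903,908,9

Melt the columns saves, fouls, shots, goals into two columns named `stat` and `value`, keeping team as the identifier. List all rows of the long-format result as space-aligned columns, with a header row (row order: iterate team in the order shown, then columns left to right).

Each (team, column) pair becomes one row: 3 × 4 = 12 rows.
For example, (GG9, saves) → value=391.

team  stat   value
GG9   saves  391  
GG9   fouls  997  
GG9   shots  734  
GG9   goals  725  
NN2   saves  487  
NN2   fouls  979  
NN2   shots  676  
NN2   goals  633  
SQ5   saves  833  
SQ5   fouls  903  
SQ5   shots  908  
SQ5   goals  9    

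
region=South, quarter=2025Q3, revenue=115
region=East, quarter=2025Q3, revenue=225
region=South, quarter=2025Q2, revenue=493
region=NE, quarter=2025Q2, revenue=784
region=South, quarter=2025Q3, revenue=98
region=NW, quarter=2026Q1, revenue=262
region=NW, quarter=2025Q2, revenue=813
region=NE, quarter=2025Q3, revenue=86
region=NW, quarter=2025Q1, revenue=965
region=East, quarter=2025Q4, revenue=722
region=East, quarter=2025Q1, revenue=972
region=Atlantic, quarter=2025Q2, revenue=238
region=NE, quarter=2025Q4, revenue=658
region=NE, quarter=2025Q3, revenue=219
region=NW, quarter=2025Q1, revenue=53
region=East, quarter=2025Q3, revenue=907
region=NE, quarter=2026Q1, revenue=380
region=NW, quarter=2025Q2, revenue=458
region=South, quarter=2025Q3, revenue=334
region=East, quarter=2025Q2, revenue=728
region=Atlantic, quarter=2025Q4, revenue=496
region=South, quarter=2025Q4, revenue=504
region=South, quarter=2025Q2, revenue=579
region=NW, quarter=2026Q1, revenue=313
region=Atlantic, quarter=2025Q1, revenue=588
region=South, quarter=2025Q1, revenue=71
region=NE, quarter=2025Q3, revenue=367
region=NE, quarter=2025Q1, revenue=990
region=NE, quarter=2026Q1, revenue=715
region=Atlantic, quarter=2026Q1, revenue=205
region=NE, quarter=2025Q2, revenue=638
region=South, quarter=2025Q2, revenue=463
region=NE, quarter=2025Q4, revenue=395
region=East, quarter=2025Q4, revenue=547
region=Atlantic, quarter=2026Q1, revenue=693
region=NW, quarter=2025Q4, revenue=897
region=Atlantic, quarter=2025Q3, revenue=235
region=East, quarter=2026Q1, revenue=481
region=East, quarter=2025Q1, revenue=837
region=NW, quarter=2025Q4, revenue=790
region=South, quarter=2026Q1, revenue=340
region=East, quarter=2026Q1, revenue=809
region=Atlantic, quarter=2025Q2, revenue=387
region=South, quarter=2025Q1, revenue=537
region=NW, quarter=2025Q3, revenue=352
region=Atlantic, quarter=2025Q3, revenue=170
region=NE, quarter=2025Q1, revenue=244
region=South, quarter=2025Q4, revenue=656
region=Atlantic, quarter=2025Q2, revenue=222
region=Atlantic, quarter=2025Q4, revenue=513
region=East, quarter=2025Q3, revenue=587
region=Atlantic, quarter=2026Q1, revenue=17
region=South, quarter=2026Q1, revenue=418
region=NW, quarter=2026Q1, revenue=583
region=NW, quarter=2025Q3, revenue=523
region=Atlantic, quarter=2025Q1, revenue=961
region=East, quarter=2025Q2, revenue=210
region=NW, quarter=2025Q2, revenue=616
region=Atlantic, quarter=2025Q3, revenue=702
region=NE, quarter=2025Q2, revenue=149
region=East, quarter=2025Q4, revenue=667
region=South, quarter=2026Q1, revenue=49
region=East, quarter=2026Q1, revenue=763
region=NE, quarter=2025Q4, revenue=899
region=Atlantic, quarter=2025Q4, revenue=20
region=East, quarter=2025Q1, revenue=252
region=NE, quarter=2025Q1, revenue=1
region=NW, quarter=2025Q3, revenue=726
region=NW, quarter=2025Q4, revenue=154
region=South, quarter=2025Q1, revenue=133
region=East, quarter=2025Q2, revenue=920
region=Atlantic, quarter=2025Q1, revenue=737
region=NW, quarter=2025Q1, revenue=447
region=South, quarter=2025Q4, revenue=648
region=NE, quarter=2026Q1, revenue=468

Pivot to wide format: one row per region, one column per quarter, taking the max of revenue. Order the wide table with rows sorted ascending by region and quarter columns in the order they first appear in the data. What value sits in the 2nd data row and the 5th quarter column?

With rows sorted ascending by region, row 2 is region=East. quarter columns in first-appearance order: 2025Q3, 2025Q2, 2026Q1, 2025Q1, 2025Q4; column 5 is 2025Q4.
Long rows with region=East, quarter=2025Q4: max(722, 547, 667) = 722.

722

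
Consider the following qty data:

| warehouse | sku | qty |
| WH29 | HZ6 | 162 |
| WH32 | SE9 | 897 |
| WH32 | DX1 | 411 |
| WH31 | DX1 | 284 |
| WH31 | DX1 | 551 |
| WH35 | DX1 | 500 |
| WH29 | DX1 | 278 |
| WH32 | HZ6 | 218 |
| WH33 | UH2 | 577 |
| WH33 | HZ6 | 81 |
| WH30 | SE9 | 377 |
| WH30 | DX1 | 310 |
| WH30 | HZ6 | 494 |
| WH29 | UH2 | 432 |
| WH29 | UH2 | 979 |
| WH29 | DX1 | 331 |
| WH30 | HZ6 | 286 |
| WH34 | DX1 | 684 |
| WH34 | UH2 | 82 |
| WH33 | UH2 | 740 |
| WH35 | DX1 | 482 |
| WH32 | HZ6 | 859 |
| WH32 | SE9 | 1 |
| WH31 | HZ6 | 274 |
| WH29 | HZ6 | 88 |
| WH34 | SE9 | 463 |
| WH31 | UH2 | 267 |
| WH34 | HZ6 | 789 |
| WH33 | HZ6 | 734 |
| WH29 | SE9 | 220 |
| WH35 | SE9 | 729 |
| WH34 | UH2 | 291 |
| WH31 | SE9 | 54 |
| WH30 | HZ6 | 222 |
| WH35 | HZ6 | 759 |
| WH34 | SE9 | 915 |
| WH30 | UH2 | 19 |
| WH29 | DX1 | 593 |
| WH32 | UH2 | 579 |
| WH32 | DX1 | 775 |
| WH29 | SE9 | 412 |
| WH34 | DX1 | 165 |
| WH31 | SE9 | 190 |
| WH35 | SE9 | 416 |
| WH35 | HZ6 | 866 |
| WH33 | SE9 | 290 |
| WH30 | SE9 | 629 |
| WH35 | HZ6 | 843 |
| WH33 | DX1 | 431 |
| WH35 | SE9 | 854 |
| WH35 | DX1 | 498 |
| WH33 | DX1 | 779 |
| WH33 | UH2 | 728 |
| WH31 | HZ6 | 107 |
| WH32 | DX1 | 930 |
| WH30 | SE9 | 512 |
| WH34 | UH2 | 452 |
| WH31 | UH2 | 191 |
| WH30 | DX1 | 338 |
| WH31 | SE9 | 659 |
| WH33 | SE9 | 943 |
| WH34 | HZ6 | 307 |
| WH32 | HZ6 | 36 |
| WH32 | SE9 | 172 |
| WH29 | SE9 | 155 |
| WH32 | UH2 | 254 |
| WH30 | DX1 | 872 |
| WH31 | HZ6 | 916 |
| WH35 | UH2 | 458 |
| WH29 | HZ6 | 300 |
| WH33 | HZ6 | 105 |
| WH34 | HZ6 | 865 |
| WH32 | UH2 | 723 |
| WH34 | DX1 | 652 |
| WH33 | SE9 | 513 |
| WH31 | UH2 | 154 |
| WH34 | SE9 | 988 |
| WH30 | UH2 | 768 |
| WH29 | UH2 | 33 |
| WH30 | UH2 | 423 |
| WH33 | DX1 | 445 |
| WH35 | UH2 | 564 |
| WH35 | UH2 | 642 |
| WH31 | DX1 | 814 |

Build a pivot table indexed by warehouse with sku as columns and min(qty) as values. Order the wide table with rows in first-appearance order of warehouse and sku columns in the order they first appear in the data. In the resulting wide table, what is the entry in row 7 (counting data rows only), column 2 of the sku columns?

With rows in first-appearance order of warehouse, row 7 is warehouse=WH34. sku columns in first-appearance order: HZ6, SE9, DX1, UH2; column 2 is SE9.
Long rows with warehouse=WH34, sku=SE9: min(463, 915, 988) = 463.

463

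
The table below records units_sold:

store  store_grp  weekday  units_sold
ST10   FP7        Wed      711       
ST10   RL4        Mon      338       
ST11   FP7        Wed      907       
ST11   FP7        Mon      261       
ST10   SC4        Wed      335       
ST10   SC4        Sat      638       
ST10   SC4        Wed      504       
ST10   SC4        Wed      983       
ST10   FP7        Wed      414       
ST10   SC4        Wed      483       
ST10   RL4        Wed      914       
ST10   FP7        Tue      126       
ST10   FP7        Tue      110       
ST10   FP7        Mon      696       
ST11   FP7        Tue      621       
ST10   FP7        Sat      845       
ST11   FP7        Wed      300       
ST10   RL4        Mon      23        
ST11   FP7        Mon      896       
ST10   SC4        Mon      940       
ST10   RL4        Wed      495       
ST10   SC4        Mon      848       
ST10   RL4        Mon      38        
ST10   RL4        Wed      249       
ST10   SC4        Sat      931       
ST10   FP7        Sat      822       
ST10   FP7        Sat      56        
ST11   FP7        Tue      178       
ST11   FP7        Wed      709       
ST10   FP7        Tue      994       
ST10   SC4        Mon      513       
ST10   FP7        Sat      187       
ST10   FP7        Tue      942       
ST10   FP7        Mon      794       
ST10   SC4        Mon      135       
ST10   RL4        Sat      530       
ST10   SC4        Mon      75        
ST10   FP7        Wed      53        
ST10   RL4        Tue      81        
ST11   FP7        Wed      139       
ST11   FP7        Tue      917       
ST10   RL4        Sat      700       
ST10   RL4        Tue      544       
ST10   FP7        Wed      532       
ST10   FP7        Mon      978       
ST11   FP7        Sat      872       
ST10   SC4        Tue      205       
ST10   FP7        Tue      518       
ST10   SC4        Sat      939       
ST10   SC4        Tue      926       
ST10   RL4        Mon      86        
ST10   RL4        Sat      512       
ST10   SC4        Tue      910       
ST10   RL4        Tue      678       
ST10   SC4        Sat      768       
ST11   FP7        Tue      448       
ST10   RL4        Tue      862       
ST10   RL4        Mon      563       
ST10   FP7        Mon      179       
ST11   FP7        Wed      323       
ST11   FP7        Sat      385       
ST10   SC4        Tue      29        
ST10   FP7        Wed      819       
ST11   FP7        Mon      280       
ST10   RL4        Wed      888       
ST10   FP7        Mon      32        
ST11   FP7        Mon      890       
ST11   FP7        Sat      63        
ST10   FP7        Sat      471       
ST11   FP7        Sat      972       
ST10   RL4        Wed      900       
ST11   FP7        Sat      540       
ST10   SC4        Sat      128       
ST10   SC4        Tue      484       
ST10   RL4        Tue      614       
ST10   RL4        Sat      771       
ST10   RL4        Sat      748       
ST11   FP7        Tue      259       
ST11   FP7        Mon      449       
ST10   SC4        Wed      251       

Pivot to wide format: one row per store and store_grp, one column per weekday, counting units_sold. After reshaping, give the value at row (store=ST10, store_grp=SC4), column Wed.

5

Rows with store=ST10, store_grp=SC4 and weekday=Wed: units_sold values are 335, 504, 983, 483, 251.
5 rows match — count = 5.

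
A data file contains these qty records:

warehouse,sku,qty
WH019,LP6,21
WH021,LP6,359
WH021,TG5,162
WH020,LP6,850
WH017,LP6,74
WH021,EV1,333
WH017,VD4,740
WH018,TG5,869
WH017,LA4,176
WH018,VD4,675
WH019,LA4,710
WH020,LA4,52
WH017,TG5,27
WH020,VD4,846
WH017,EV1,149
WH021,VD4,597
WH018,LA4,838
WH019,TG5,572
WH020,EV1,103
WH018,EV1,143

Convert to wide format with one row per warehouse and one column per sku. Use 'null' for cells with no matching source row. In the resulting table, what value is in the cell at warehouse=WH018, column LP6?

null

No long-format row has warehouse=WH018 and sku=LP6, so the cell is null.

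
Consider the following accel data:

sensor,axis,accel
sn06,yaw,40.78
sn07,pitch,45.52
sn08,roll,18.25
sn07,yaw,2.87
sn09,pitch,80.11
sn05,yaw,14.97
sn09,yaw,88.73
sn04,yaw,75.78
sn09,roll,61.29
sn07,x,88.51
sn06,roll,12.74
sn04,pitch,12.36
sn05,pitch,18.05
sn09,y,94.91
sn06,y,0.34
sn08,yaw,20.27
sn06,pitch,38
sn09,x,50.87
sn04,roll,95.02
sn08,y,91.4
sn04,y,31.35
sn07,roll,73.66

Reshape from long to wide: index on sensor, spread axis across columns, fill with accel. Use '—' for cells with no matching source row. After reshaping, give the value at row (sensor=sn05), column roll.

—

No long-format row has sensor=sn05 and axis=roll, so the cell is —.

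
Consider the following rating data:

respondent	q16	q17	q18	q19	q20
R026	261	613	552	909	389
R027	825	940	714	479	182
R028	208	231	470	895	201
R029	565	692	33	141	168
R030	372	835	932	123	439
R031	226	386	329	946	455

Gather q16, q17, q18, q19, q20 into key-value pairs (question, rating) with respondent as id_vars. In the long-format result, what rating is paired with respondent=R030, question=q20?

439

Unpivoting turns each (respondent, wide-column) pair into one long row.
The wide cell at row R030, column q20 holds 439, so the long row (R030, q20) has rating=439.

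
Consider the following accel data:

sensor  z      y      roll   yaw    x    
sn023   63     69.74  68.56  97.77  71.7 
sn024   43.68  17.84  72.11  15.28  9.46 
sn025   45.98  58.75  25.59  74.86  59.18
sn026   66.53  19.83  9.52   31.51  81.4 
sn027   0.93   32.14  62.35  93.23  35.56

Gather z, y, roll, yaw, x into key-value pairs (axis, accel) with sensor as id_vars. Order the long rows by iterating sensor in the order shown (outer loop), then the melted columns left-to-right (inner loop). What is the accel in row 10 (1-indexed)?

9.46

25 rows total (5 × 5). Row 10: index ⌊(10-1)/5⌋ = 1 into sensor → sn024; (10-1) mod 5 = 4 into the melted columns → x.
So row 10 is (sn024, x, 9.46); accel = 9.46.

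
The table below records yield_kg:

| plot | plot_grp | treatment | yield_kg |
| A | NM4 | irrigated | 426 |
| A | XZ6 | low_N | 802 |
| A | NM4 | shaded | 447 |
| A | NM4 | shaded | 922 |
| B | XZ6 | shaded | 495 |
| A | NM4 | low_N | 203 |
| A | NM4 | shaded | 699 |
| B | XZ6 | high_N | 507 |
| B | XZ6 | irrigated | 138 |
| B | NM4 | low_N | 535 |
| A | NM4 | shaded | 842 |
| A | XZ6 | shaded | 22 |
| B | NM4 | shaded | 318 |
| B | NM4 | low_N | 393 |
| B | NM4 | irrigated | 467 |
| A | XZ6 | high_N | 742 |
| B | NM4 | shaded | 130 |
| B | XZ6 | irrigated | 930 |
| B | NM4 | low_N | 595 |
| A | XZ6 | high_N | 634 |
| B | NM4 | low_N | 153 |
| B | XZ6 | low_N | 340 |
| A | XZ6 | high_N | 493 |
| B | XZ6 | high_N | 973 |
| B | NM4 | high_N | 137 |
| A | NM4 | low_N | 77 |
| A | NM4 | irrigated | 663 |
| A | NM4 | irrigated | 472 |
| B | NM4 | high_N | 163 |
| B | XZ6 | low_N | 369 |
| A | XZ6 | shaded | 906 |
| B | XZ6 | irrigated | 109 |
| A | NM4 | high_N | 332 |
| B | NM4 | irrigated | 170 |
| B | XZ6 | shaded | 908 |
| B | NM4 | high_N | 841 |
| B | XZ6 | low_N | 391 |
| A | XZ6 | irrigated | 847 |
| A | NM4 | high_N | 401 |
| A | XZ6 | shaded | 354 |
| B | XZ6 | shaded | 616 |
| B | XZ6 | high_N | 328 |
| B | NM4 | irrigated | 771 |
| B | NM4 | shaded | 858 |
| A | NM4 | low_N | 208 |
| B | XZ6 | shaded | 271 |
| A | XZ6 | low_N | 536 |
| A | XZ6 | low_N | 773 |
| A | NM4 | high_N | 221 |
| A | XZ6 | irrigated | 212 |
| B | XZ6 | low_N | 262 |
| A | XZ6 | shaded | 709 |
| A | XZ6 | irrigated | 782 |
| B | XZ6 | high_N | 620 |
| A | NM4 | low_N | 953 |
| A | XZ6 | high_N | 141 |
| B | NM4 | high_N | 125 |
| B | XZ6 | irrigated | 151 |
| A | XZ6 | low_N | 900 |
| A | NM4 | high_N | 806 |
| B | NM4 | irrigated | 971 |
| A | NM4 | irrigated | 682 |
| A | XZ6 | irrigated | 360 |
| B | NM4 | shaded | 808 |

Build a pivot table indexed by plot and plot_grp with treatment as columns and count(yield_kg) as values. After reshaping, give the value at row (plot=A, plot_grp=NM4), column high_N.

Rows with plot=A, plot_grp=NM4 and treatment=high_N: yield_kg values are 332, 401, 221, 806.
4 rows match — count = 4.

4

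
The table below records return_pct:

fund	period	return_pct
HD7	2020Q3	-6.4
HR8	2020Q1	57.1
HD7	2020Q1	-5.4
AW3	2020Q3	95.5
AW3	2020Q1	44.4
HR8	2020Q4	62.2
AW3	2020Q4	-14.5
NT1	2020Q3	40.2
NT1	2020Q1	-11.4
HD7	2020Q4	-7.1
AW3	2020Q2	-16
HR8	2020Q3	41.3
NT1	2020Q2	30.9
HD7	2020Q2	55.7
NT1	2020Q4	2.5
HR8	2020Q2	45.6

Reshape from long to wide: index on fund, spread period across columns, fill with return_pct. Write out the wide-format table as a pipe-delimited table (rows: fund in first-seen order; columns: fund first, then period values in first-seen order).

Columns: fund plus the 4 distinct period values (2020Q3, 2020Q1, 2020Q4, 2020Q2).
For example, row HD7 column 2020Q3 takes return_pct=-6.4 from the long row (HD7, 2020Q3).

| fund | 2020Q3 | 2020Q1 | 2020Q4 | 2020Q2 |
| HD7 | -6.4 | -5.4 | -7.1 | 55.7 |
| HR8 | 41.3 | 57.1 | 62.2 | 45.6 |
| AW3 | 95.5 | 44.4 | -14.5 | -16 |
| NT1 | 40.2 | -11.4 | 2.5 | 30.9 |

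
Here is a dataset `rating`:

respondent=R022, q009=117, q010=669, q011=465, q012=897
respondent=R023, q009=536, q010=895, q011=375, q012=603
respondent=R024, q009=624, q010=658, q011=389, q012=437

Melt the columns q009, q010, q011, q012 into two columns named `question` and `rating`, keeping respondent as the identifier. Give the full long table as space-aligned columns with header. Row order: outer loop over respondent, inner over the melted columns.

Each (respondent, column) pair becomes one row: 3 × 4 = 12 rows.
For example, (R022, q009) → rating=117.

respondent  question  rating
R022        q009      117   
R022        q010      669   
R022        q011      465   
R022        q012      897   
R023        q009      536   
R023        q010      895   
R023        q011      375   
R023        q012      603   
R024        q009      624   
R024        q010      658   
R024        q011      389   
R024        q012      437   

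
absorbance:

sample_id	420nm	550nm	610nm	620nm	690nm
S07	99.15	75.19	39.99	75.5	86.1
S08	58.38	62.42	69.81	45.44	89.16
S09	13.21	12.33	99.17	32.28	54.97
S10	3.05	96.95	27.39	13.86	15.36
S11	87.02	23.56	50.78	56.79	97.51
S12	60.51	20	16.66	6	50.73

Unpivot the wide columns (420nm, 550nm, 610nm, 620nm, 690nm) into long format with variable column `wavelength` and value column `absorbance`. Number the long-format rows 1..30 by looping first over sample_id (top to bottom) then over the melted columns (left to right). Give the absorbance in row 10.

30 rows total (6 × 5). Row 10: index ⌊(10-1)/5⌋ = 1 into sample_id → S08; (10-1) mod 5 = 4 into the melted columns → 690nm.
So row 10 is (S08, 690nm, 89.16); absorbance = 89.16.

89.16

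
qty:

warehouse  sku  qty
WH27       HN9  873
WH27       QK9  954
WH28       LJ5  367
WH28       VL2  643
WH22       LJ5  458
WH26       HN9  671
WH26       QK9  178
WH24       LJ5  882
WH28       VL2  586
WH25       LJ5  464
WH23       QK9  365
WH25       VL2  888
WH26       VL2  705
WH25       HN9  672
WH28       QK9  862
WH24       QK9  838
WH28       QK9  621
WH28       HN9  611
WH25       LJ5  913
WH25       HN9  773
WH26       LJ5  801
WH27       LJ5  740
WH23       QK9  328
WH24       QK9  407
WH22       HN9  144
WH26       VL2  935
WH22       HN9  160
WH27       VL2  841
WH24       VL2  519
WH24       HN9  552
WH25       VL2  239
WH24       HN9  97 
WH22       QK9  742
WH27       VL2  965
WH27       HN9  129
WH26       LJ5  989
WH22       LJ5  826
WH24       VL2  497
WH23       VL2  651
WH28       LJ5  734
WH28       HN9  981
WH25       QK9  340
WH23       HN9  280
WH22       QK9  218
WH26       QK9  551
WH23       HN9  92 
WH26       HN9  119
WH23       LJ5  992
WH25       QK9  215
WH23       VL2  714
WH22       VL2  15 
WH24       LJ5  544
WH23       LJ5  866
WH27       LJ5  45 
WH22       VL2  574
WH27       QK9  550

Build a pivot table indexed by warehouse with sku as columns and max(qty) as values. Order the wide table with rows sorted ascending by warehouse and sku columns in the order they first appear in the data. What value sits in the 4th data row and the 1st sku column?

With rows sorted ascending by warehouse, row 4 is warehouse=WH25. sku columns in first-appearance order: HN9, QK9, LJ5, VL2; column 1 is HN9.
Long rows with warehouse=WH25, sku=HN9: max(672, 773) = 773.

773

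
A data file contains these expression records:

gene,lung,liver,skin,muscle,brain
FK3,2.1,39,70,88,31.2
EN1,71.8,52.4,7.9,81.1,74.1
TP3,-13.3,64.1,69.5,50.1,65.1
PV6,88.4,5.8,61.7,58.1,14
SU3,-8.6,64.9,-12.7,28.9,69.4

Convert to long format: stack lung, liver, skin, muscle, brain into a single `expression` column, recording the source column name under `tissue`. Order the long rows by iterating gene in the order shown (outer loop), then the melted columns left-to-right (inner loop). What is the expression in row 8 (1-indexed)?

25 rows total (5 × 5). Row 8: index ⌊(8-1)/5⌋ = 1 into gene → EN1; (8-1) mod 5 = 2 into the melted columns → skin.
So row 8 is (EN1, skin, 7.9); expression = 7.9.

7.9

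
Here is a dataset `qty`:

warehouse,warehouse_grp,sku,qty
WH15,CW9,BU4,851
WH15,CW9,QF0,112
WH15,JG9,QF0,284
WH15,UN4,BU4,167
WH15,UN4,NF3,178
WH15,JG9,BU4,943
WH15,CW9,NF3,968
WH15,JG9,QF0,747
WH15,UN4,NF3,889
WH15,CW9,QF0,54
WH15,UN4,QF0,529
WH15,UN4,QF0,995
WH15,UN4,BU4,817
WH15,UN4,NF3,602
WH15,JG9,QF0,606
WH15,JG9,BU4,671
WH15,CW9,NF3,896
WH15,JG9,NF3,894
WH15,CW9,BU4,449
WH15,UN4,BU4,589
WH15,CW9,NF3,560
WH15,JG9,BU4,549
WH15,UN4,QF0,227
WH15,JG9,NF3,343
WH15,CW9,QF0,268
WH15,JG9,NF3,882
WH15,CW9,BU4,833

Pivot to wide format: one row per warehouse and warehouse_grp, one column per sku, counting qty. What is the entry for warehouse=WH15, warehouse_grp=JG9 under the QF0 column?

Rows with warehouse=WH15, warehouse_grp=JG9 and sku=QF0: qty values are 284, 747, 606.
3 rows match — count = 3.

3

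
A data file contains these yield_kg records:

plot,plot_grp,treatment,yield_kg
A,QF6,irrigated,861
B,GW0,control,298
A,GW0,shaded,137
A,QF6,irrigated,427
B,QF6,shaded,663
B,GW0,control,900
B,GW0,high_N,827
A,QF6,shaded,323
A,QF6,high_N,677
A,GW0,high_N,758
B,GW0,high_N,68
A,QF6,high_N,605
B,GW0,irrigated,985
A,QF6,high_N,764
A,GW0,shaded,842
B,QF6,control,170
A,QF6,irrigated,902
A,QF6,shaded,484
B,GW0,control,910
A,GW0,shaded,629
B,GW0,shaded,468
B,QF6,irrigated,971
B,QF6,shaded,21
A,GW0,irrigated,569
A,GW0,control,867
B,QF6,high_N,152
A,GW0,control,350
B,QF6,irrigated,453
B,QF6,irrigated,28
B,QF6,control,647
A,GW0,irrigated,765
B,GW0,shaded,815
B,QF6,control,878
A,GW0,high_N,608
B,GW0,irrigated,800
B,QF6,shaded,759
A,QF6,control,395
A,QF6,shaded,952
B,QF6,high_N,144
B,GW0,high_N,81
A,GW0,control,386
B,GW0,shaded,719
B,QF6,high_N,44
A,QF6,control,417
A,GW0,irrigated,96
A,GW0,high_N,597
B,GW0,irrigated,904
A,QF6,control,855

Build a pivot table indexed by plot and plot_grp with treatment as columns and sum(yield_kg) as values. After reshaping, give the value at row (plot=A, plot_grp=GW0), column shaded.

Rows with plot=A, plot_grp=GW0 and treatment=shaded: yield_kg values are 137, 842, 629.
137 + 842 + 629 = 1608.

1608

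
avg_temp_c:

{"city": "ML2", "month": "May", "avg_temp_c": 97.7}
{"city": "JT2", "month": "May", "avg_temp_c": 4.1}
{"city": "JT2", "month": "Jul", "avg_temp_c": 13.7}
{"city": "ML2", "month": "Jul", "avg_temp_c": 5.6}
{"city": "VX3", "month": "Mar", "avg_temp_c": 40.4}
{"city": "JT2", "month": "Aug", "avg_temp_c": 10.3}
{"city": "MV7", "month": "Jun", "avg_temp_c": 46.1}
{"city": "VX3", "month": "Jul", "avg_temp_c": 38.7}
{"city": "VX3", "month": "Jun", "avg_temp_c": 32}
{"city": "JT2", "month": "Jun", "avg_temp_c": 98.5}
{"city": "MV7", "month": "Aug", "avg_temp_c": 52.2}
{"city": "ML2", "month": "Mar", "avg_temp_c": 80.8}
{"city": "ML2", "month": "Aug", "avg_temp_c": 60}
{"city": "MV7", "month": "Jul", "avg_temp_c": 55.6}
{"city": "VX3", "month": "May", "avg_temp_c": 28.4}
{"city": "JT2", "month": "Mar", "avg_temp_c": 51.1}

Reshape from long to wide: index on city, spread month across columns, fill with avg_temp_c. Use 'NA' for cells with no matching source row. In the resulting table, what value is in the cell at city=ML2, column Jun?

NA

No long-format row has city=ML2 and month=Jun, so the cell is NA.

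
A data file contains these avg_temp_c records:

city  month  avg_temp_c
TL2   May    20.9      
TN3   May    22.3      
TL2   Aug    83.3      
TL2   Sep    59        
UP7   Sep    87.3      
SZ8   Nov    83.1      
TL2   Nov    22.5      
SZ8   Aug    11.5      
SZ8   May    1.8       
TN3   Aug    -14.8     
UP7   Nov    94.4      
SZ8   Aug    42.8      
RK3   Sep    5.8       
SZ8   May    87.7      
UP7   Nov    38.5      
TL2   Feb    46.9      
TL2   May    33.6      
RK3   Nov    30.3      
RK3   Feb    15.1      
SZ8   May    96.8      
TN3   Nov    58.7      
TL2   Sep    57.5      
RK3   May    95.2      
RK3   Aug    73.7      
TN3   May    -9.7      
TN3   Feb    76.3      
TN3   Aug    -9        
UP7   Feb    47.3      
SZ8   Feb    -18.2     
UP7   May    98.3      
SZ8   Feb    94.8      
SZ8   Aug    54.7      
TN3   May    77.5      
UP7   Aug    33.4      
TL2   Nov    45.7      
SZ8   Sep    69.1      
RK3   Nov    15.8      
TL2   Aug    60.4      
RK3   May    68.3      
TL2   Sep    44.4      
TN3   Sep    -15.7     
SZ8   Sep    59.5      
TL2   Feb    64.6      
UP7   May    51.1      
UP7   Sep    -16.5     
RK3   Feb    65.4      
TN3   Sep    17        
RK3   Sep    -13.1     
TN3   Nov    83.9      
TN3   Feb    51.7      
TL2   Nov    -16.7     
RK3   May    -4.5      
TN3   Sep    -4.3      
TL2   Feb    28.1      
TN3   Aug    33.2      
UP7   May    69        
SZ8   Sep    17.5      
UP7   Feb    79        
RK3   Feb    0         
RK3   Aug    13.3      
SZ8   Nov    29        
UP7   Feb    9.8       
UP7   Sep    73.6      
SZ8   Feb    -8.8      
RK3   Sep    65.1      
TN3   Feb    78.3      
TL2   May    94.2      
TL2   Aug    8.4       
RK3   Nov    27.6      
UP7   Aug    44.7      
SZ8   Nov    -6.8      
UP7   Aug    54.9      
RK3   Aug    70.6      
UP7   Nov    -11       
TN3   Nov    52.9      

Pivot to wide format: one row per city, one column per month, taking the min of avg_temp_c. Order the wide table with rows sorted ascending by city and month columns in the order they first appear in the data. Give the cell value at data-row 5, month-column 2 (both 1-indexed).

With rows sorted ascending by city, row 5 is city=UP7. month columns in first-appearance order: May, Aug, Sep, Nov, Feb; column 2 is Aug.
Long rows with city=UP7, month=Aug: min(33.4, 44.7, 54.9) = 33.4.

33.4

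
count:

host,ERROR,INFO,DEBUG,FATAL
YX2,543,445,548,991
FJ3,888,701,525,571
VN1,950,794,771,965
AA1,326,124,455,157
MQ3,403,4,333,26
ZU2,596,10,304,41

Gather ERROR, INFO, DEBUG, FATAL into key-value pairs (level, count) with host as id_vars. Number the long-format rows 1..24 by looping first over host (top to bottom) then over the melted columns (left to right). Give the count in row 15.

455

24 rows total (6 × 4). Row 15: index ⌊(15-1)/4⌋ = 3 into host → AA1; (15-1) mod 4 = 2 into the melted columns → DEBUG.
So row 15 is (AA1, DEBUG, 455); count = 455.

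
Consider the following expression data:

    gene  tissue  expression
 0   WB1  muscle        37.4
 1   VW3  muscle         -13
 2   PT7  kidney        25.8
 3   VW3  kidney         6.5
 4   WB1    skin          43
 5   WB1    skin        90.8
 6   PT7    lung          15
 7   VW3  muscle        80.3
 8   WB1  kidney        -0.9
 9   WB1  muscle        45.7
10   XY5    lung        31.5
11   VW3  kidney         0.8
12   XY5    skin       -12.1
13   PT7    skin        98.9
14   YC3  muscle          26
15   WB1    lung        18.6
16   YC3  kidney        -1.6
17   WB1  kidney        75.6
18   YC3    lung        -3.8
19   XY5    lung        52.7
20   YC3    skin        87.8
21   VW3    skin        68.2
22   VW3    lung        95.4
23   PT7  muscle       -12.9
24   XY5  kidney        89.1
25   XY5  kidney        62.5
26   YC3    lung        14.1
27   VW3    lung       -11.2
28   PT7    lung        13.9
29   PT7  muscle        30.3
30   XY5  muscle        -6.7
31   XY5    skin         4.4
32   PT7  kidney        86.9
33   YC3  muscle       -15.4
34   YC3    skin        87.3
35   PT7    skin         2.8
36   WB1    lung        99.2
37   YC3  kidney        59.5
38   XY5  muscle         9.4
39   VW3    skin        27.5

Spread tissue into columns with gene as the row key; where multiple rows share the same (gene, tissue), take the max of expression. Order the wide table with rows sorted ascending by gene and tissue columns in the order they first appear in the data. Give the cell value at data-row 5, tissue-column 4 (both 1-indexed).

14.1

With rows sorted ascending by gene, row 5 is gene=YC3. tissue columns in first-appearance order: muscle, kidney, skin, lung; column 4 is lung.
Long rows with gene=YC3, tissue=lung: max(-3.8, 14.1) = 14.1.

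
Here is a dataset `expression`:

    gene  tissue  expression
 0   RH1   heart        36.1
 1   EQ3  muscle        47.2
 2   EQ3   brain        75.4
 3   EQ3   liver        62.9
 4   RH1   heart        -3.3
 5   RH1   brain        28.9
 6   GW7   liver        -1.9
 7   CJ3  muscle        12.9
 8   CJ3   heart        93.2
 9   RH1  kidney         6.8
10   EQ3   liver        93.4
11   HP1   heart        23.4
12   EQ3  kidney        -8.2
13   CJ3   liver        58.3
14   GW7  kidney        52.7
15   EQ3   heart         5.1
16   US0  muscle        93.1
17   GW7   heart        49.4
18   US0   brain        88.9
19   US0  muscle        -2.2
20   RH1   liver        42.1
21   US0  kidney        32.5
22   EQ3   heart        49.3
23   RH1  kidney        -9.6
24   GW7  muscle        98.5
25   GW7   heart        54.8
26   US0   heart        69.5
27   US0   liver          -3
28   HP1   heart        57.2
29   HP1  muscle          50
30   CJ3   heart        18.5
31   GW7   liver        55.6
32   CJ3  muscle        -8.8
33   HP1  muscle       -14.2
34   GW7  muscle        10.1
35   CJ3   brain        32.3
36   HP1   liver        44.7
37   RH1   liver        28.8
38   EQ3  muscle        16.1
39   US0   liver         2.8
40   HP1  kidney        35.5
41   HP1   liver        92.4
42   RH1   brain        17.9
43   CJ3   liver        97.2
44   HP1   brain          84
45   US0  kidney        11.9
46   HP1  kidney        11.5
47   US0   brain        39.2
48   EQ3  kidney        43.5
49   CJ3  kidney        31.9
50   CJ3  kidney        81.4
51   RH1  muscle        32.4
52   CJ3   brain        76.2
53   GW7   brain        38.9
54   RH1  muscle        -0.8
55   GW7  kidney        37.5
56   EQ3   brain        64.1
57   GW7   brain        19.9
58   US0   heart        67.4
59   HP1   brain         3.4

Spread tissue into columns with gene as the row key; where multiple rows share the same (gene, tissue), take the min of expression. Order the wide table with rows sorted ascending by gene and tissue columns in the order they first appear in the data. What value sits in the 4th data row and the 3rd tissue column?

With rows sorted ascending by gene, row 4 is gene=HP1. tissue columns in first-appearance order: heart, muscle, brain, liver, kidney; column 3 is brain.
Long rows with gene=HP1, tissue=brain: min(84, 3.4) = 3.4.

3.4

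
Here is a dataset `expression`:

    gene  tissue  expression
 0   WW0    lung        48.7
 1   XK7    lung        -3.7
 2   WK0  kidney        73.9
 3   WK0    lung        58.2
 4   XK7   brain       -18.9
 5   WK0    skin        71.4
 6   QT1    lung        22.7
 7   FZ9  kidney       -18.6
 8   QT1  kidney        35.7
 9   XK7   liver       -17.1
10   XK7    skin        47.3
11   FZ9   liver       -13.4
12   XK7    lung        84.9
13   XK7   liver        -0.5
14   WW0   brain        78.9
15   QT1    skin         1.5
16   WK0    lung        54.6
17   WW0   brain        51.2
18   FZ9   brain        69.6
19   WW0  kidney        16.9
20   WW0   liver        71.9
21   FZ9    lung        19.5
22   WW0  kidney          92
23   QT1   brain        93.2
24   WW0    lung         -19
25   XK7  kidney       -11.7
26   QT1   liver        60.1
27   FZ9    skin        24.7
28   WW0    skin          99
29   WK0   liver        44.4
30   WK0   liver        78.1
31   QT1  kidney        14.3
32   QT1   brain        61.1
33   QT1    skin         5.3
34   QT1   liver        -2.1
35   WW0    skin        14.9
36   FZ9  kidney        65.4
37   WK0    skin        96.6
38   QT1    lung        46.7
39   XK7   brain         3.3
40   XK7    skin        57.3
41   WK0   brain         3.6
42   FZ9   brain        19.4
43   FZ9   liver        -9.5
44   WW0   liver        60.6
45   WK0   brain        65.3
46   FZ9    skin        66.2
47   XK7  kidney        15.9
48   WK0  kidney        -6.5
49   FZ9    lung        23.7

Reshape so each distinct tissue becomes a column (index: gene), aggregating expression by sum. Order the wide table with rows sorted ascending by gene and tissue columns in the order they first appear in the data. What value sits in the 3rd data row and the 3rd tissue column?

68.9

With rows sorted ascending by gene, row 3 is gene=WK0. tissue columns in first-appearance order: lung, kidney, brain, skin, liver; column 3 is brain.
Long rows with gene=WK0, tissue=brain: 3.6 + 65.3 = 68.9.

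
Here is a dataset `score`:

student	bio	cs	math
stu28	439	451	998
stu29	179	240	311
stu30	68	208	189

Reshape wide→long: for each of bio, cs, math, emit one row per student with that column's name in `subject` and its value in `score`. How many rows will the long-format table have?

3 student values × 3 melted columns = 9 rows.

9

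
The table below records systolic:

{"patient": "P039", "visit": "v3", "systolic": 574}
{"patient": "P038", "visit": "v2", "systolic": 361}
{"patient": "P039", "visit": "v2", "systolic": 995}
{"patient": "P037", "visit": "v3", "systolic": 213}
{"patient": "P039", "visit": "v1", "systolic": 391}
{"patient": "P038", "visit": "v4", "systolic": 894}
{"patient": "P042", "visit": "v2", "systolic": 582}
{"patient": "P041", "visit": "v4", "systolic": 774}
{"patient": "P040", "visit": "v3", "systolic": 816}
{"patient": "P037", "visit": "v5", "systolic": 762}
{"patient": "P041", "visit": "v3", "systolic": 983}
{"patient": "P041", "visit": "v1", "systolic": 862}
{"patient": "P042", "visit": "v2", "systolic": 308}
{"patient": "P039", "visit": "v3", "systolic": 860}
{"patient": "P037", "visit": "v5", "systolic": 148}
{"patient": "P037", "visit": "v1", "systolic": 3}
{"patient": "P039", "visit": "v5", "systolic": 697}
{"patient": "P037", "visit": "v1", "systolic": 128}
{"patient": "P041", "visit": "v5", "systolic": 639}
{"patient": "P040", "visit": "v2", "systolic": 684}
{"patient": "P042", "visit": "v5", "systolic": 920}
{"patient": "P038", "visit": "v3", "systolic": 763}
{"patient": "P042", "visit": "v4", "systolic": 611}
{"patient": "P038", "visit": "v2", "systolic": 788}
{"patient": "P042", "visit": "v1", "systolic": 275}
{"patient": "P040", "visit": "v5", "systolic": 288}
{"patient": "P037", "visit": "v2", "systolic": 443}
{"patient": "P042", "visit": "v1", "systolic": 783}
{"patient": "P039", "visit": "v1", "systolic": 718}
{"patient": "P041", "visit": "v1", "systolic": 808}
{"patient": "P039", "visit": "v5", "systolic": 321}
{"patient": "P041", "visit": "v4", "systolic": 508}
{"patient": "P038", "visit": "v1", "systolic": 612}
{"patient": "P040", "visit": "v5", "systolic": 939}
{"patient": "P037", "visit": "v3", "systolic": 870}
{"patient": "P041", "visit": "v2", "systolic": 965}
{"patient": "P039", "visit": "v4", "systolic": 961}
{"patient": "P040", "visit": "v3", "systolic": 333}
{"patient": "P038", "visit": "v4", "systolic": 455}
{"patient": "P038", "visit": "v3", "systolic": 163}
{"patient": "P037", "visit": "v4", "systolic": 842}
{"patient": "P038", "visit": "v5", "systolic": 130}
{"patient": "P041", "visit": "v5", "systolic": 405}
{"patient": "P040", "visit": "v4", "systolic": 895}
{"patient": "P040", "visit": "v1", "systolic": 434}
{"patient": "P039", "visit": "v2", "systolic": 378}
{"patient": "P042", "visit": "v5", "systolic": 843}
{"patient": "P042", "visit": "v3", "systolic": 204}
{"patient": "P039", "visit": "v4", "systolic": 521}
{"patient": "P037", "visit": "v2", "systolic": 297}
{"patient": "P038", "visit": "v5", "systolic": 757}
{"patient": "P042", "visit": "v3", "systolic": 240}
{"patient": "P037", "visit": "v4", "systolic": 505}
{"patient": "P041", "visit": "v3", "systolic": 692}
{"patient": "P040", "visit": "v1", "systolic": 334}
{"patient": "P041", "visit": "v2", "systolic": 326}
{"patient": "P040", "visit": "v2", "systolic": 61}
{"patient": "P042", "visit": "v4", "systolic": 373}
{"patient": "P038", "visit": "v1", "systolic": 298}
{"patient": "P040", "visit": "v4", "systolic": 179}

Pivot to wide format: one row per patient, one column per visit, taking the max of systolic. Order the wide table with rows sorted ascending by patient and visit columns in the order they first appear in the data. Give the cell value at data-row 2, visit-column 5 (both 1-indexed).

With rows sorted ascending by patient, row 2 is patient=P038. visit columns in first-appearance order: v3, v2, v1, v4, v5; column 5 is v5.
Long rows with patient=P038, visit=v5: max(130, 757) = 757.

757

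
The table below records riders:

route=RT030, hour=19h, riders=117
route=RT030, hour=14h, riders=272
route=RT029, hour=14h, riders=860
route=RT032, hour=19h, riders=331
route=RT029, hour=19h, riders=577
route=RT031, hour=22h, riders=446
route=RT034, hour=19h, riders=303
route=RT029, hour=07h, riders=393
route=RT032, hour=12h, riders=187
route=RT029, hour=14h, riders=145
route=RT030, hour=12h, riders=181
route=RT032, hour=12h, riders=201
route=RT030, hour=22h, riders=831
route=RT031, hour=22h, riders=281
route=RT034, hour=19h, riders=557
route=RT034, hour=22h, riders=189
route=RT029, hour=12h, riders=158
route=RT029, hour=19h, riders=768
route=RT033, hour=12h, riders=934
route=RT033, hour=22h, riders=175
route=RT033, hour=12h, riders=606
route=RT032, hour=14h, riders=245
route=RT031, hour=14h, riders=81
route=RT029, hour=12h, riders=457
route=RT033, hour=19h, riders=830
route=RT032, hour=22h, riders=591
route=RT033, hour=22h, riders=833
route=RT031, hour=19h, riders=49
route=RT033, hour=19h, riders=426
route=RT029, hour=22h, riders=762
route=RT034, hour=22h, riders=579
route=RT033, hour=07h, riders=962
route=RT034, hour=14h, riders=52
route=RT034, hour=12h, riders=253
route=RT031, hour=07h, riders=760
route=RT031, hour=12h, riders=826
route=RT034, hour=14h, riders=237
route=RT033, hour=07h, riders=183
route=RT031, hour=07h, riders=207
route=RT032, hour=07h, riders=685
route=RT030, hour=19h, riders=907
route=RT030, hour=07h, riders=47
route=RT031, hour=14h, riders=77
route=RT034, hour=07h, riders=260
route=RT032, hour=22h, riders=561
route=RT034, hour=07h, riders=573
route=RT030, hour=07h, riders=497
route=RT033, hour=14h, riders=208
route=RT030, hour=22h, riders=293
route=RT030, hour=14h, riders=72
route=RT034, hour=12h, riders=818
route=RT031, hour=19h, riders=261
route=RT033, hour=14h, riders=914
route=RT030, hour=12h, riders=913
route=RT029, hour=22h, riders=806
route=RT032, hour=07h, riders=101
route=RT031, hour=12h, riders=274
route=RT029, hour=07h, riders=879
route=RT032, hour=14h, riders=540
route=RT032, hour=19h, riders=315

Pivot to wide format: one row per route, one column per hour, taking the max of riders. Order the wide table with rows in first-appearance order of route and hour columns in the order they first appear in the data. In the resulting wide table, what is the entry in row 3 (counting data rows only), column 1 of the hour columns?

331

With rows in first-appearance order of route, row 3 is route=RT032. hour columns in first-appearance order: 19h, 14h, 22h, 07h, 12h; column 1 is 19h.
Long rows with route=RT032, hour=19h: max(331, 315) = 331.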